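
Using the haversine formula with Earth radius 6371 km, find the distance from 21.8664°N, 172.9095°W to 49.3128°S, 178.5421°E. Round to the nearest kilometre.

Δλ = 178.5421 − -172.9095 = 351.4516°; wrapped into (−180°, 180°]: -8.5484°.
Δφ = -49.3128 − 21.8664 = -71.1792°.
a = sin²(Δφ/2) + cos φ₁ · cos φ₂ · sin²(Δλ/2) = 0.342056.
c = 2·atan2(√a, √(1−a)) = 1.24940 rad → d = 6371·c ≈ 7959.95 km.

7960 km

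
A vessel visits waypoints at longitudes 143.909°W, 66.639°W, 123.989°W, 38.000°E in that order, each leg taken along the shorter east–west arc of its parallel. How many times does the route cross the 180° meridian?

Leg 1: -143.909° → -66.639°, shortest Δλ = 77.27° (east) — does not cross 180°.
Leg 2: -66.639° → -123.989°, shortest Δλ = -57.35° (west) — does not cross 180°.
Leg 3: -123.989° → +38.000°, shortest Δλ = 161.989° (east) — does not cross 180°.
Total crossings: 0.

0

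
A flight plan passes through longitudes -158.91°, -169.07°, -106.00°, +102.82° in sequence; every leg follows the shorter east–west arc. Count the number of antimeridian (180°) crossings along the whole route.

Leg 1: -158.91° → -169.07°, shortest Δλ = -10.16° (west) — does not cross 180°.
Leg 2: -169.07° → -106.00°, shortest Δλ = 63.07° (east) — does not cross 180°.
Leg 3: -106.00° → +102.82°, shortest Δλ = -151.18° (west) — crosses 180°.
Total crossings: 1.

1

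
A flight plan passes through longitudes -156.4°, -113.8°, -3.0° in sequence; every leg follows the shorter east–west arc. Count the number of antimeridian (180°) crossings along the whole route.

Leg 1: -156.4° → -113.8°, shortest Δλ = 42.6° (east) — does not cross 180°.
Leg 2: -113.8° → -3.0°, shortest Δλ = 110.8° (east) — does not cross 180°.
Total crossings: 0.

0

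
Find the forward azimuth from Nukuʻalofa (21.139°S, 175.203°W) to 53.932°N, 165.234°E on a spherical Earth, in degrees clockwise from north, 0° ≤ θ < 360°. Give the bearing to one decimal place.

Δλ = 165.234 − -175.203 = 340.437°; wrapped into (−180°, 180°]: -19.563°.
θ = atan2( sin Δλ · cos φ₂ , cos φ₁ · sin φ₂ − sin φ₁ · cos φ₂ · cos Δλ )
  = atan2(-0.19714, 0.95399) = -11.676° → normalised to [0°, 360°): 348.324°.

348.3°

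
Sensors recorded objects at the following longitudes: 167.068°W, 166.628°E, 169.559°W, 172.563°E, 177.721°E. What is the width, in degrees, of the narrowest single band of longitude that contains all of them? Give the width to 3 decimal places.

26.304°

Sort the longitudes: -169.559°, -167.068°, +166.628°, +172.563°, +177.721°.
Eastward gaps between consecutive values (wrapping around): 2.491°, 333.696°, 5.935°, 5.158°, 12.720°.
Largest gap = 333.696° ⇒ minimal covering band is its complement: 360° − 333.696° = 26.304°.
Band runs from +166.628° eastward to -167.068°, crossing the antimeridian.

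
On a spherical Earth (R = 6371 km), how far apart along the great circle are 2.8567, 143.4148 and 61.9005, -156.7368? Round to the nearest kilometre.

8198 km

Δλ = -156.7368 − 143.4148 = -300.1516°; wrapped into (−180°, 180°]: 59.8484°.
Δφ = 61.9005 − 2.8567 = 59.0438°.
a = sin²(Δφ/2) + cos φ₁ · cos φ₂ · sin²(Δλ/2) = 0.359875.
c = 2·atan2(√a, √(1−a)) = 1.28674 rad → d = 6371·c ≈ 8197.83 km.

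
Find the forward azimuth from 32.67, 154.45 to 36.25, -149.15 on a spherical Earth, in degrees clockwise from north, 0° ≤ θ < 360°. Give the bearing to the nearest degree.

69°

Δλ = -149.15 − 154.45 = -303.60°; wrapped into (−180°, 180°]: 56.40°.
θ = atan2( sin Δλ · cos φ₂ , cos φ₁ · sin φ₂ − sin φ₁ · cos φ₂ · cos Δλ )
  = atan2(0.67170, 0.25686) = 69.073° → normalised to [0°, 360°): 69.073°.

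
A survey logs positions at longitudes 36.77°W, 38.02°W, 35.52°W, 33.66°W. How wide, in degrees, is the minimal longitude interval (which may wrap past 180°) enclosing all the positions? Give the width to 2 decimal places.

4.36°

Sort the longitudes: -38.02°, -36.77°, -35.52°, -33.66°.
Eastward gaps between consecutive values (wrapping around): 1.25°, 1.25°, 1.86°, 355.64°.
Largest gap = 355.64° ⇒ minimal covering band is its complement: 360° − 355.64° = 4.36°.
Band runs from -38.02° eastward to -33.66°.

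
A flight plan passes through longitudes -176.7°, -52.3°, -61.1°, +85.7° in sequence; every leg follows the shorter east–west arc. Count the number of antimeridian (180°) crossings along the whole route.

Leg 1: -176.7° → -52.3°, shortest Δλ = 124.4° (east) — does not cross 180°.
Leg 2: -52.3° → -61.1°, shortest Δλ = -8.8° (west) — does not cross 180°.
Leg 3: -61.1° → +85.7°, shortest Δλ = 146.8° (east) — does not cross 180°.
Total crossings: 0.

0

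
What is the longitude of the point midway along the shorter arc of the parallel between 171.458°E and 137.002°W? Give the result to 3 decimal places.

Signed shortest Δλ from +171.458° to -137.002° is +51.540°.
Midpoint longitude = +171.458° + (+51.540°)/2 = +171.458° + 25.770° = +197.228°.
Normalise into (−180°, 180°]: -162.772°.
(The naïve average (+171.458 + -137.002)/2 = 17.228° is on the wrong side of the globe.)

162.772°W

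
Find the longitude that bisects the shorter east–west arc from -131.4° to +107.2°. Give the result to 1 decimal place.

+167.9°

Signed shortest Δλ from -131.4° to +107.2° is -121.4°.
Midpoint longitude = -131.4° + (-121.4°)/2 = -131.4° − 60.7° = -192.1°.
Normalise into (−180°, 180°]: +167.9°.
(The naïve average (-131.4 + +107.2)/2 = -12.1° is on the wrong side of the globe.)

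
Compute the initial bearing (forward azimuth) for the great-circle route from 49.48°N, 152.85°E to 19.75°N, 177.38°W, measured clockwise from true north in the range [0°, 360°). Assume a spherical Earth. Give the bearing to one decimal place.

Δλ = -177.38 − 152.85 = -330.23°; wrapped into (−180°, 180°]: 29.77°.
θ = atan2( sin Δλ · cos φ₂ , cos φ₁ · sin φ₂ − sin φ₁ · cos φ₂ · cos Δλ )
  = atan2(0.46731, -0.40149) = 130.667° → normalised to [0°, 360°): 130.667°.

130.7°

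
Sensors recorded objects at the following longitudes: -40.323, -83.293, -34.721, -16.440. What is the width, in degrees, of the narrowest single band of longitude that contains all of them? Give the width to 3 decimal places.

Sort the longitudes: -83.293°, -40.323°, -34.721°, -16.440°.
Eastward gaps between consecutive values (wrapping around): 42.970°, 5.602°, 18.281°, 293.147°.
Largest gap = 293.147° ⇒ minimal covering band is its complement: 360° − 293.147° = 66.853°.
Band runs from -83.293° eastward to -16.440°.

66.853°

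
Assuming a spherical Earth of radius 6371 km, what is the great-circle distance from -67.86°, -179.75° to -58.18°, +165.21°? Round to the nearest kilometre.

Δλ = 165.21 − -179.75 = 344.96°; wrapped into (−180°, 180°]: -15.04°.
Δφ = -58.18 − -67.86 = 9.68°.
a = sin²(Δφ/2) + cos φ₁ · cos φ₂ · sin²(Δλ/2) = 0.010522.
c = 2·atan2(√a, √(1−a)) = 0.20552 rad → d = 6371·c ≈ 1309.35 km.

1309 km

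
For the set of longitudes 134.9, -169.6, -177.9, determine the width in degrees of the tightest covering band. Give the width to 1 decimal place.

55.5°

Sort the longitudes: -177.9°, -169.6°, +134.9°.
Eastward gaps between consecutive values (wrapping around): 8.3°, 304.5°, 47.2°.
Largest gap = 304.5° ⇒ minimal covering band is its complement: 360° − 304.5° = 55.5°.
Band runs from +134.9° eastward to -169.6°, crossing the antimeridian.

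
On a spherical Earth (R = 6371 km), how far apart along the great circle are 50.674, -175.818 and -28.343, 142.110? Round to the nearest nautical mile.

Δλ = 142.110 − -175.818 = 317.928°; wrapped into (−180°, 180°]: -42.072°.
Δφ = -28.343 − 50.674 = -79.017°.
a = sin²(Δφ/2) + cos φ₁ · cos φ₂ · sin²(Δλ/2) = 0.476608.
c = 2·atan2(√a, √(1−a)) = 1.52399 rad → d = 6371·c ≈ 9709.37 km ≈ 5242.64 nmi.

5243 nmi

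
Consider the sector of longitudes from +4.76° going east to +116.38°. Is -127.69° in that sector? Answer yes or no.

Band width going east from +4.76° to +116.38°: ((116.38 − 4.76) mod 360) = 111.62°.
Offset of -127.69° east of the west edge: ((-127.69 − 4.76) mod 360) = 227.55°.
227.55° > 111.62° ⇒ outside.

No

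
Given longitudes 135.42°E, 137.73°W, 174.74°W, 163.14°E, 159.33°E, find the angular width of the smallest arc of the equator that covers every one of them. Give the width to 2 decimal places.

Sort the longitudes: -174.74°, -137.73°, +135.42°, +159.33°, +163.14°.
Eastward gaps between consecutive values (wrapping around): 37.01°, 273.15°, 23.91°, 3.81°, 22.12°.
Largest gap = 273.15° ⇒ minimal covering band is its complement: 360° − 273.15° = 86.85°.
Band runs from +135.42° eastward to -137.73°, crossing the antimeridian.

86.85°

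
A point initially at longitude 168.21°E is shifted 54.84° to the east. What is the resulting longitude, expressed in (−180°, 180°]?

136.95°W

Start at +168.21°; shift +54.84° → +223.05°.
+223.05° lies outside (−180°, 180°]; subtract 360° → -136.95°.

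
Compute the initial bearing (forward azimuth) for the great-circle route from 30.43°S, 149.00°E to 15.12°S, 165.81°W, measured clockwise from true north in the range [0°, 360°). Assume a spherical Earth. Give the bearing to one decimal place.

Δλ = -165.81 − 149.00 = -314.81°; wrapped into (−180°, 180°]: 45.19°.
θ = atan2( sin Δλ · cos φ₂ , cos φ₁ · sin φ₂ − sin φ₁ · cos φ₂ · cos Δλ )
  = atan2(0.68489, 0.11968) = 80.088° → normalised to [0°, 360°): 80.088°.

80.1°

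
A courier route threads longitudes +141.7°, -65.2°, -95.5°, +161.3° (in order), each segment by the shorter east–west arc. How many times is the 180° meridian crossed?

2

Leg 1: +141.7° → -65.2°, shortest Δλ = 153.1° (east) — crosses 180°.
Leg 2: -65.2° → -95.5°, shortest Δλ = -30.3° (west) — does not cross 180°.
Leg 3: -95.5° → +161.3°, shortest Δλ = -103.2° (west) — crosses 180°.
Total crossings: 2.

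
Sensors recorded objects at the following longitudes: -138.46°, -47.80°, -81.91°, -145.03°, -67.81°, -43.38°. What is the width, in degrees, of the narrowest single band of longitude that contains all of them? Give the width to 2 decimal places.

101.65°

Sort the longitudes: -145.03°, -138.46°, -81.91°, -67.81°, -47.80°, -43.38°.
Eastward gaps between consecutive values (wrapping around): 6.57°, 56.55°, 14.10°, 20.01°, 4.42°, 258.35°.
Largest gap = 258.35° ⇒ minimal covering band is its complement: 360° − 258.35° = 101.65°.
Band runs from -145.03° eastward to -43.38°.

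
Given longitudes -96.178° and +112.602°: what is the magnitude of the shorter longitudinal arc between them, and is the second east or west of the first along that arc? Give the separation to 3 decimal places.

Raw difference: 112.602 − -96.178 = 208.78°.
Normalise into (−180°, 180°]: 208.78° − 360° = -151.22°.
Negative ⇒ the second point lies to the west; separation 151.220°.

151.220° west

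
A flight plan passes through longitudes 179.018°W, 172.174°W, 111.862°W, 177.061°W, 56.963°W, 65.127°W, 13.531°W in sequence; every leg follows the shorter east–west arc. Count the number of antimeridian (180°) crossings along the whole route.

0

Leg 1: -179.018° → -172.174°, shortest Δλ = 6.844° (east) — does not cross 180°.
Leg 2: -172.174° → -111.862°, shortest Δλ = 60.312° (east) — does not cross 180°.
Leg 3: -111.862° → -177.061°, shortest Δλ = -65.199° (west) — does not cross 180°.
Leg 4: -177.061° → -56.963°, shortest Δλ = 120.098° (east) — does not cross 180°.
Leg 5: -56.963° → -65.127°, shortest Δλ = -8.164° (west) — does not cross 180°.
Leg 6: -65.127° → -13.531°, shortest Δλ = 51.596° (east) — does not cross 180°.
Total crossings: 0.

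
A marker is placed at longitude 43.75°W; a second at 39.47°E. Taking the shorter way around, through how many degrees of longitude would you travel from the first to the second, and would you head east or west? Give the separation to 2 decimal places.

Raw difference: 39.47 − -43.75 = 83.22°.
Normalise into (−180°, 180°]: 83.22° stays 83.22°.
Positive ⇒ the second point lies to the east; separation 83.22°.

83.22° east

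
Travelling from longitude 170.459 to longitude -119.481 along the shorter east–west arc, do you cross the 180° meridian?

Yes

Naïve |-119.481 − 170.459| = 289.94° > 180°, so the shorter arc goes the other way round — across 180°.
Signed shortest Δλ = ((-119.481 − 170.459 + 180) mod 360) − 180 = 70.06°.
Going east by 70.06° from +170.459° passes through 180° before reaching -119.481°.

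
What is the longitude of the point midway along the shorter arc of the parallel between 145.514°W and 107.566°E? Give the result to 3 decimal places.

161.026°E

Signed shortest Δλ from -145.514° to +107.566° is -106.920°.
Midpoint longitude = -145.514° + (-106.920°)/2 = -145.514° − 53.460° = -198.974°.
Normalise into (−180°, 180°]: +161.026°.
(The naïve average (-145.514 + +107.566)/2 = -18.974° is on the wrong side of the globe.)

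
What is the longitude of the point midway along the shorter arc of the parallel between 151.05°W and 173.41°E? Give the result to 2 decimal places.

168.82°W

Signed shortest Δλ from -151.05° to +173.41° is -35.54°.
Midpoint longitude = -151.05° + (-35.54°)/2 = -151.05° − 17.77° = -168.82°.
(The naïve average (-151.05 + +173.41)/2 = 11.18° is on the wrong side of the globe.)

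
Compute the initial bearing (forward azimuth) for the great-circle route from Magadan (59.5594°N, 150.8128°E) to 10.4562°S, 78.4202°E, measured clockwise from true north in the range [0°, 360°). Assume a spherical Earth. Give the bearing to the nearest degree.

Δλ = 78.4202 − 150.8128 = -72.3926°.
θ = atan2( sin Δλ · cos φ₂ , cos φ₁ · sin φ₂ − sin φ₁ · cos φ₂ · cos Δλ )
  = atan2(-0.93732, -0.34841) = -110.391° → normalised to [0°, 360°): 249.609°.

250°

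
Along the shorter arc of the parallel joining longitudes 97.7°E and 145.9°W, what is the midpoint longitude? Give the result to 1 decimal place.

155.9°E

Signed shortest Δλ from +97.7° to -145.9° is +116.4°.
Midpoint longitude = +97.7° + (+116.4°)/2 = +97.7° + 58.2° = +155.9°.
(The naïve average (+97.7 + -145.9)/2 = -24.1° is on the wrong side of the globe.)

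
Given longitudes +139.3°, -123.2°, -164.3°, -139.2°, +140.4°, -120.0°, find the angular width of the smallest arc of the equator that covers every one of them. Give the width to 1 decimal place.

100.7°

Sort the longitudes: -164.3°, -139.2°, -123.2°, -120.0°, +139.3°, +140.4°.
Eastward gaps between consecutive values (wrapping around): 25.1°, 16.0°, 3.2°, 259.3°, 1.1°, 55.3°.
Largest gap = 259.3° ⇒ minimal covering band is its complement: 360° − 259.3° = 100.7°.
Band runs from +139.3° eastward to -120.0°, crossing the antimeridian.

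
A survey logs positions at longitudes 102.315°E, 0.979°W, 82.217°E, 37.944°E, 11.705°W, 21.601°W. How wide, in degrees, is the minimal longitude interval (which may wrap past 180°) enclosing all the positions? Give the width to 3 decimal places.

Sort the longitudes: -21.601°, -11.705°, -0.979°, +37.944°, +82.217°, +102.315°.
Eastward gaps between consecutive values (wrapping around): 9.896°, 10.726°, 38.923°, 44.273°, 20.098°, 236.084°.
Largest gap = 236.084° ⇒ minimal covering band is its complement: 360° − 236.084° = 123.916°.
Band runs from -21.601° eastward to +102.315°.

123.916°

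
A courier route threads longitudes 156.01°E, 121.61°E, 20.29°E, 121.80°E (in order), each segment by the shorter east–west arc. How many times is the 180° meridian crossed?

0

Leg 1: +156.01° → +121.61°, shortest Δλ = -34.4° (west) — does not cross 180°.
Leg 2: +121.61° → +20.29°, shortest Δλ = -101.32° (west) — does not cross 180°.
Leg 3: +20.29° → +121.80°, shortest Δλ = 101.51° (east) — does not cross 180°.
Total crossings: 0.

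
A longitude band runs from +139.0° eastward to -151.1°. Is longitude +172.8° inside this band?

Band width going east from +139.0° to -151.1°: ((-151.1 − 139.0) mod 360) = 69.9°.
Offset of +172.8° east of the west edge: ((172.8 − 139.0) mod 360) = 33.8°.
33.8° ≤ 69.9° ⇒ inside.

Yes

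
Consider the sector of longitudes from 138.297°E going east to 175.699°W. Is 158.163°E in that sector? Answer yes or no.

Band width going east from +138.297° to -175.699°: ((-175.699 − 138.297) mod 360) = 46.004°.
Offset of +158.163° east of the west edge: ((158.163 − 138.297) mod 360) = 19.866°.
19.866° ≤ 46.004° ⇒ inside.

Yes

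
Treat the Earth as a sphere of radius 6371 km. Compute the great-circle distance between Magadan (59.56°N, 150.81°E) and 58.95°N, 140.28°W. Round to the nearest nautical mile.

Δλ = -140.28 − 150.81 = -291.09°; wrapped into (−180°, 180°]: 68.91°.
Δφ = 58.95 − 59.56 = -0.61°.
a = sin²(Δφ/2) + cos φ₁ · cos φ₂ · sin²(Δλ/2) = 0.083671.
c = 2·atan2(√a, √(1−a)) = 0.58691 rad → d = 6371·c ≈ 3739.18 km ≈ 2019.00 nmi.

2019 nmi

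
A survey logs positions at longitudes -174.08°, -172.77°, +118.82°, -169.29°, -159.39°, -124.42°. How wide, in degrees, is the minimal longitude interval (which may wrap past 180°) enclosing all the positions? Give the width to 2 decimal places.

116.76°

Sort the longitudes: -174.08°, -172.77°, -169.29°, -159.39°, -124.42°, +118.82°.
Eastward gaps between consecutive values (wrapping around): 1.31°, 3.48°, 9.90°, 34.97°, 243.24°, 67.10°.
Largest gap = 243.24° ⇒ minimal covering band is its complement: 360° − 243.24° = 116.76°.
Band runs from +118.82° eastward to -124.42°, crossing the antimeridian.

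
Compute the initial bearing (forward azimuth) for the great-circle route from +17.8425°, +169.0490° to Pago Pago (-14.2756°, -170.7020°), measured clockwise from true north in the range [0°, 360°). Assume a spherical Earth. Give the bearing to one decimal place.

146.8°

Δλ = -170.7020 − 169.0490 = -339.7510°; wrapped into (−180°, 180°]: 20.2490°.
θ = atan2( sin Δλ · cos φ₂ , cos φ₁ · sin φ₂ − sin φ₁ · cos φ₂ · cos Δλ )
  = atan2(0.33541, -0.51331) = 146.838° → normalised to [0°, 360°): 146.838°.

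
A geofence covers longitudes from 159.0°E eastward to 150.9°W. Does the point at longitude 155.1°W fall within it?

Yes

Band width going east from +159.0° to -150.9°: ((-150.9 − 159.0) mod 360) = 50.1°.
Offset of -155.1° east of the west edge: ((-155.1 − 159.0) mod 360) = 45.9°.
45.9° ≤ 50.1° ⇒ inside.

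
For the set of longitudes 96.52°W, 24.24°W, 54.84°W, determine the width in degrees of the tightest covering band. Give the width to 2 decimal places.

72.28°

Sort the longitudes: -96.52°, -54.84°, -24.24°.
Eastward gaps between consecutive values (wrapping around): 41.68°, 30.60°, 287.72°.
Largest gap = 287.72° ⇒ minimal covering band is its complement: 360° − 287.72° = 72.28°.
Band runs from -96.52° eastward to -24.24°.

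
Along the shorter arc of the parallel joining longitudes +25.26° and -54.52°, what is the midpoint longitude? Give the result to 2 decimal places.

Signed shortest Δλ from +25.26° to -54.52° is -79.78°.
Midpoint longitude = +25.26° + (-79.78°)/2 = +25.26° − 39.89° = -14.63°.

-14.63°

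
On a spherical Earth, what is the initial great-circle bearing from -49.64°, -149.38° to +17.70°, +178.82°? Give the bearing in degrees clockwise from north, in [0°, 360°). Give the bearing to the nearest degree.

Δλ = 178.82 − -149.38 = 328.20°; wrapped into (−180°, 180°]: -31.80°.
θ = atan2( sin Δλ · cos φ₂ , cos φ₁ · sin φ₂ − sin φ₁ · cos φ₂ · cos Δλ )
  = atan2(-0.50201, 0.81384) = -31.668° → normalised to [0°, 360°): 328.332°.

328°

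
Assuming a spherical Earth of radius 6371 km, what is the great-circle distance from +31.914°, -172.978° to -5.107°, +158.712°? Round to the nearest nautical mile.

Δλ = 158.712 − -172.978 = 331.690°; wrapped into (−180°, 180°]: -28.310°.
Δφ = -5.107 − 31.914 = -37.021°.
a = sin²(Δφ/2) + cos φ₁ · cos φ₂ · sin²(Δλ/2) = 0.151354.
c = 2·atan2(√a, √(1−a)) = 0.79918 rad → d = 6371·c ≈ 5091.60 km ≈ 2749.25 nmi.

2749 nmi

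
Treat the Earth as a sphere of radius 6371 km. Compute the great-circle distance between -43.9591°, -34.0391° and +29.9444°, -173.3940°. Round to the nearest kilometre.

Δλ = -173.3940 − -34.0391 = -139.3549°.
Δφ = 29.9444 − -43.9591 = 73.9035°.
a = sin²(Δφ/2) + cos φ₁ · cos φ₂ · sin²(Δλ/2) = 0.909880.
c = 2·atan2(√a, √(1−a)) = 2.53179 rad → d = 6371·c ≈ 16130.03 km.

16130 km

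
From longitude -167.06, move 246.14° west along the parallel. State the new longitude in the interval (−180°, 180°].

Start at -167.06°; shift −246.14° → -413.20°.
-413.20° lies outside (−180°, 180°]; add 360° → -53.20°.

-53.20°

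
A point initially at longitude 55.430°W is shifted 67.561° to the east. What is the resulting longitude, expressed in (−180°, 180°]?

12.131°E

Start at -55.430°; shift +67.561° → +12.131°.
+12.131° already lies in (−180°, 180°].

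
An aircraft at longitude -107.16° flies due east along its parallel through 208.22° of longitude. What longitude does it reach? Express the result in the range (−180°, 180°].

+101.06°

Start at -107.16°; shift +208.22° → +101.06°.
+101.06° already lies in (−180°, 180°].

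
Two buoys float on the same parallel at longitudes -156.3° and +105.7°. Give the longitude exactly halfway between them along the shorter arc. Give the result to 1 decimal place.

Signed shortest Δλ from -156.3° to +105.7° is -98.0°.
Midpoint longitude = -156.3° + (-98.0°)/2 = -156.3° − 49.0° = -205.3°.
Normalise into (−180°, 180°]: +154.7°.
(The naïve average (-156.3 + +105.7)/2 = -25.3° is on the wrong side of the globe.)

+154.7°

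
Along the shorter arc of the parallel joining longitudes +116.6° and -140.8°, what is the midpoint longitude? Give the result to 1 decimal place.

Signed shortest Δλ from +116.6° to -140.8° is +102.6°.
Midpoint longitude = +116.6° + (+102.6°)/2 = +116.6° + 51.3° = +167.9°.
(The naïve average (+116.6 + -140.8)/2 = -12.1° is on the wrong side of the globe.)

+167.9°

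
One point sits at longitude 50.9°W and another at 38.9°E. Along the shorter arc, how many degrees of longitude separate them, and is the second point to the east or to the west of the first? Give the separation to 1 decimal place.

Raw difference: 38.9 − -50.9 = 89.8°.
Normalise into (−180°, 180°]: 89.8° stays 89.8°.
Positive ⇒ the second point lies to the east; separation 89.8°.

89.8° east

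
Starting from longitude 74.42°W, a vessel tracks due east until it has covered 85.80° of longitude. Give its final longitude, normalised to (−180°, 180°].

11.38°E

Start at -74.42°; shift +85.80° → +11.38°.
+11.38° already lies in (−180°, 180°].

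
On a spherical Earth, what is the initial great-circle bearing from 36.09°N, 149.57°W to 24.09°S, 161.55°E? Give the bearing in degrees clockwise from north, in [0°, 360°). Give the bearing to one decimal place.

Δλ = 161.55 − -149.57 = 311.12°; wrapped into (−180°, 180°]: -48.88°.
θ = atan2( sin Δλ · cos φ₂ , cos φ₁ · sin φ₂ − sin φ₁ · cos φ₂ · cos Δλ )
  = atan2(-0.68772, -0.68349) = -134.823° → normalised to [0°, 360°): 225.177°.

225.2°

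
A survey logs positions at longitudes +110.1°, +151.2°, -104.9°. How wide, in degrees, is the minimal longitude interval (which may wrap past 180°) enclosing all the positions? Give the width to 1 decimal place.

Sort the longitudes: -104.9°, +110.1°, +151.2°.
Eastward gaps between consecutive values (wrapping around): 215.0°, 41.1°, 103.9°.
Largest gap = 215.0° ⇒ minimal covering band is its complement: 360° − 215.0° = 145.0°.
Band runs from +110.1° eastward to -104.9°, crossing the antimeridian.

145.0°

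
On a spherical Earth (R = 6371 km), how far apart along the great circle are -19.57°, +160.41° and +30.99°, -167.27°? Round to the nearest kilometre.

6597 km

Δλ = -167.27 − 160.41 = -327.68°; wrapped into (−180°, 180°]: 32.32°.
Δφ = 30.99 − -19.57 = 50.56°.
a = sin²(Δφ/2) + cos φ₁ · cos φ₂ · sin²(Δλ/2) = 0.244934.
c = 2·atan2(√a, √(1−a)) = 1.03546 rad → d = 6371·c ≈ 6596.91 km.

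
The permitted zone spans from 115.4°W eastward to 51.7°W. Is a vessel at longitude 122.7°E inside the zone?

No

Band width going east from -115.4° to -51.7°: ((-51.7 − -115.4) mod 360) = 63.7°.
Offset of +122.7° east of the west edge: ((122.7 − -115.4) mod 360) = 238.1°.
238.1° > 63.7° ⇒ outside.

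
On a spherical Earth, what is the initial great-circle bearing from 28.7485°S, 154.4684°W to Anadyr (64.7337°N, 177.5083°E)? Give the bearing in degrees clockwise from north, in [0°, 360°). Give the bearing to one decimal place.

348.4°

Δλ = 177.5083 − -154.4684 = 331.9767°; wrapped into (−180°, 180°]: -28.0233°.
θ = atan2( sin Δλ · cos φ₂ , cos φ₁ · sin φ₂ − sin φ₁ · cos φ₂ · cos Δλ )
  = atan2(-0.20054, 0.97408) = -11.633° → normalised to [0°, 360°): 348.367°.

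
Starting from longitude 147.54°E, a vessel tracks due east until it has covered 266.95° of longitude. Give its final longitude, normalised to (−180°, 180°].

54.49°E

Start at +147.54°; shift +266.95° → +414.49°.
+414.49° lies outside (−180°, 180°]; subtract 360° → +54.49°.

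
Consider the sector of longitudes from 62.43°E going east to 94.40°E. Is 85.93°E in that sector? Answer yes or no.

Band width going east from +62.43° to +94.40°: ((94.40 − 62.43) mod 360) = 31.97°.
Offset of +85.93° east of the west edge: ((85.93 − 62.43) mod 360) = 23.50°.
23.50° ≤ 31.97° ⇒ inside.

Yes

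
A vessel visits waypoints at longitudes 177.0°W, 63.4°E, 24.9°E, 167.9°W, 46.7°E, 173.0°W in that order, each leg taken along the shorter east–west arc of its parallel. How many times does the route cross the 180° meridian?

4

Leg 1: -177.0° → +63.4°, shortest Δλ = -119.6° (west) — crosses 180°.
Leg 2: +63.4° → +24.9°, shortest Δλ = -38.5° (west) — does not cross 180°.
Leg 3: +24.9° → -167.9°, shortest Δλ = 167.2° (east) — crosses 180°.
Leg 4: -167.9° → +46.7°, shortest Δλ = -145.4° (west) — crosses 180°.
Leg 5: +46.7° → -173.0°, shortest Δλ = 140.3° (east) — crosses 180°.
Total crossings: 4.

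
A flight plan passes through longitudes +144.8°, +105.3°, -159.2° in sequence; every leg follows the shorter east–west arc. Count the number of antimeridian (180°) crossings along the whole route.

1

Leg 1: +144.8° → +105.3°, shortest Δλ = -39.5° (west) — does not cross 180°.
Leg 2: +105.3° → -159.2°, shortest Δλ = 95.5° (east) — crosses 180°.
Total crossings: 1.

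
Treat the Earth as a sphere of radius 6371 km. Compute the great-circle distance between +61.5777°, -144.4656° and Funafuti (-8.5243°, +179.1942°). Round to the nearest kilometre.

Δλ = 179.1942 − -144.4656 = 323.6598°; wrapped into (−180°, 180°]: -36.3402°.
Δφ = -8.5243 − 61.5777 = -70.1020°.
a = sin²(Δφ/2) + cos φ₁ · cos φ₂ · sin²(Δλ/2) = 0.375600.
c = 2·atan2(√a, √(1−a)) = 1.31936 rad → d = 6371·c ≈ 8405.61 km.

8406 km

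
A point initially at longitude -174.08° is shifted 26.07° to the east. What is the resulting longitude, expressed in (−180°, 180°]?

-148.01°

Start at -174.08°; shift +26.07° → -148.01°.
-148.01° already lies in (−180°, 180°].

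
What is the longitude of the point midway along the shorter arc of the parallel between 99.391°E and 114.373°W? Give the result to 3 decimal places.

Signed shortest Δλ from +99.391° to -114.373° is +146.236°.
Midpoint longitude = +99.391° + (+146.236°)/2 = +99.391° + 73.118° = +172.509°.
(The naïve average (+99.391 + -114.373)/2 = -7.491° is on the wrong side of the globe.)

172.509°E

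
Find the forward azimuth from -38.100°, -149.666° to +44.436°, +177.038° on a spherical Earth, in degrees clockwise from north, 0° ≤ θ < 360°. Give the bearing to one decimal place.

336.9°

Δλ = 177.038 − -149.666 = 326.704°; wrapped into (−180°, 180°]: -33.296°.
θ = atan2( sin Δλ · cos φ₂ , cos φ₁ · sin φ₂ − sin φ₁ · cos φ₂ · cos Δλ )
  = atan2(-0.39198, 0.91920) = -23.095° → normalised to [0°, 360°): 336.905°.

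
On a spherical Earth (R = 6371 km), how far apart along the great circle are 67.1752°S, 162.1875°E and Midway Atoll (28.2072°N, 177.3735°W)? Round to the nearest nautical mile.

Δλ = -177.3735 − 162.1875 = -339.5610°; wrapped into (−180°, 180°]: 20.4390°.
Δφ = 28.2072 − -67.1752 = 95.3824°.
a = sin²(Δφ/2) + cos φ₁ · cos φ₂ · sin²(Δλ/2) = 0.557662.
c = 2·atan2(√a, √(1−a)) = 1.68638 rad → d = 6371·c ≈ 10743.91 km ≈ 5801.25 nmi.

5801 nmi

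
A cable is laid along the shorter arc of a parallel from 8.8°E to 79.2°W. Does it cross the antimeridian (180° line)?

Signed shortest Δλ = ((-79.2 − 8.8 + 180) mod 360) − 180 = -88.0°.
Going west by 88.0° from +8.8° reaches -79.2° without touching 180°.

No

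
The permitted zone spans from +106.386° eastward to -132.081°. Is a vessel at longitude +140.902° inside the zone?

Band width going east from +106.386° to -132.081°: ((-132.081 − 106.386) mod 360) = 121.533°.
Offset of +140.902° east of the west edge: ((140.902 − 106.386) mod 360) = 34.516°.
34.516° ≤ 121.533° ⇒ inside.

Yes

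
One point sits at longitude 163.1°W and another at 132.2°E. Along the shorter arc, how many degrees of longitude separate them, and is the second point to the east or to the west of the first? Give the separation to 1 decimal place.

64.7° west

Raw difference: 132.2 − -163.1 = 295.3°.
Normalise into (−180°, 180°]: 295.3° − 360° = -64.7°.
Negative ⇒ the second point lies to the west; separation 64.7°.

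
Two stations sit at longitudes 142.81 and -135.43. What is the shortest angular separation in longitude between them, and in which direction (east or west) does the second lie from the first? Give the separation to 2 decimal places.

81.76° east

Raw difference: -135.43 − 142.81 = -278.24°.
Normalise into (−180°, 180°]: -278.24° + 360° = 81.76°.
Positive ⇒ the second point lies to the east; separation 81.76°.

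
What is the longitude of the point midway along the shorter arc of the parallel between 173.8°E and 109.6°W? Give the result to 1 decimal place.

Signed shortest Δλ from +173.8° to -109.6° is +76.6°.
Midpoint longitude = +173.8° + (+76.6°)/2 = +173.8° + 38.3° = +212.1°.
Normalise into (−180°, 180°]: -147.9°.
(The naïve average (+173.8 + -109.6)/2 = 32.1° is on the wrong side of the globe.)

147.9°W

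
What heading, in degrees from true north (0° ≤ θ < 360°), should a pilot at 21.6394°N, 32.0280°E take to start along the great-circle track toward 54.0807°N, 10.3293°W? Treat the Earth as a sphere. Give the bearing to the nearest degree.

Δλ = -10.3293 − 32.0280 = -42.3573°.
θ = atan2( sin Δλ · cos φ₂ , cos φ₁ · sin φ₂ − sin φ₁ · cos φ₂ · cos Δλ )
  = atan2(-0.39525, 0.59291) = -33.689° → normalised to [0°, 360°): 326.311°.

326°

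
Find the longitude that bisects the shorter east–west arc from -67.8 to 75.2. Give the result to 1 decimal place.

Signed shortest Δλ from -67.8° to +75.2° is +143.0°.
Midpoint longitude = -67.8° + (+143.0°)/2 = -67.8° + 71.5° = +3.7°.

+3.7°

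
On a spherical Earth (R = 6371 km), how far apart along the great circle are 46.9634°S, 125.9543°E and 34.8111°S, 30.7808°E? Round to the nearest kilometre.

Δλ = 30.7808 − 125.9543 = -95.1735°.
Δφ = -34.8111 − -46.9634 = 12.1523°.
a = sin²(Δφ/2) + cos φ₁ · cos φ₂ · sin²(Δλ/2) = 0.316633.
c = 2·atan2(√a, √(1−a)) = 1.19530 rad → d = 6371·c ≈ 7615.25 km.

7615 km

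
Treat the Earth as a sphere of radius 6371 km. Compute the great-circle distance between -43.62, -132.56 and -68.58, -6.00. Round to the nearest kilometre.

6783 km

Δλ = -6.00 − -132.56 = 126.56°.
Δφ = -68.58 − -43.62 = -24.96°.
a = sin²(Δφ/2) + cos φ₁ · cos φ₂ · sin²(Δλ/2) = 0.257630.
c = 2·atan2(√a, √(1−a)) = 1.06473 rad → d = 6371·c ≈ 6783.40 km.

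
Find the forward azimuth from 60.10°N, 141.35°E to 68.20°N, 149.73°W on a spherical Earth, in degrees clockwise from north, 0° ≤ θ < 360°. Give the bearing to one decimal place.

45.0°

Δλ = -149.73 − 141.35 = -291.08°; wrapped into (−180°, 180°]: 68.92°.
θ = atan2( sin Δλ · cos φ₂ , cos φ₁ · sin φ₂ − sin φ₁ · cos φ₂ · cos Δλ )
  = atan2(0.34652, 0.34705) = 44.956° → normalised to [0°, 360°): 44.956°.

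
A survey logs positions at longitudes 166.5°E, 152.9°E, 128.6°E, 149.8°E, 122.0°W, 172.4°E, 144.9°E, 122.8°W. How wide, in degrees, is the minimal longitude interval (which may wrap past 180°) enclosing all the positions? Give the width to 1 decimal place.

109.4°

Sort the longitudes: -122.8°, -122.0°, +128.6°, +144.9°, +149.8°, +152.9°, +166.5°, +172.4°.
Eastward gaps between consecutive values (wrapping around): 0.8°, 250.6°, 16.3°, 4.9°, 3.1°, 13.6°, 5.9°, 64.8°.
Largest gap = 250.6° ⇒ minimal covering band is its complement: 360° − 250.6° = 109.4°.
Band runs from +128.6° eastward to -122.0°, crossing the antimeridian.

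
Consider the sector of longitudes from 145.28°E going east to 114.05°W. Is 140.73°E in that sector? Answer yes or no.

Band width going east from +145.28° to -114.05°: ((-114.05 − 145.28) mod 360) = 100.67°.
Offset of +140.73° east of the west edge: ((140.73 − 145.28) mod 360) = 355.45°.
355.45° > 100.67° ⇒ outside.

No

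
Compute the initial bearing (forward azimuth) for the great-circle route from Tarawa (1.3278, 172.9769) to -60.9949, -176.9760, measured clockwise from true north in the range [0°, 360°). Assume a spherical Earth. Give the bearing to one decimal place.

Δλ = -176.9760 − 172.9769 = -349.9529°; wrapped into (−180°, 180°]: 10.0471°.
θ = atan2( sin Δλ · cos φ₂ , cos φ₁ · sin φ₂ − sin φ₁ · cos φ₂ · cos Δλ )
  = atan2(0.08459, -0.88541) = 174.542° → normalised to [0°, 360°): 174.542°.

174.5°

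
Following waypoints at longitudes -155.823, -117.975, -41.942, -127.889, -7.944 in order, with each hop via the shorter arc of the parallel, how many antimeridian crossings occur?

Leg 1: -155.823° → -117.975°, shortest Δλ = 37.848° (east) — does not cross 180°.
Leg 2: -117.975° → -41.942°, shortest Δλ = 76.033° (east) — does not cross 180°.
Leg 3: -41.942° → -127.889°, shortest Δλ = -85.947° (west) — does not cross 180°.
Leg 4: -127.889° → -7.944°, shortest Δλ = 119.945° (east) — does not cross 180°.
Total crossings: 0.

0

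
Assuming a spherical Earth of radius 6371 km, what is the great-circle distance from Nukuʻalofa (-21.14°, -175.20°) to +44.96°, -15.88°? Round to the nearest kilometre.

Δλ = -15.88 − -175.20 = 159.32°.
Δφ = 44.96 − -21.14 = 66.10°.
a = sin²(Δφ/2) + cos φ₁ · cos φ₂ · sin²(Δλ/2) = 0.936147.
c = 2·atan2(√a, √(1−a)) = 2.63067 rad → d = 6371·c ≈ 16760.01 km.

16760 km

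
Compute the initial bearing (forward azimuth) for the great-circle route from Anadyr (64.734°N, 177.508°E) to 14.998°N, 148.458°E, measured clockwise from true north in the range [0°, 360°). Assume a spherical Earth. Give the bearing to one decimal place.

215.7°

Δλ = 148.458 − 177.508 = -29.050°.
θ = atan2( sin Δλ · cos φ₂ , cos φ₁ · sin φ₂ − sin φ₁ · cos φ₂ · cos Δλ )
  = atan2(-0.46903, -0.65318) = -144.319° → normalised to [0°, 360°): 215.681°.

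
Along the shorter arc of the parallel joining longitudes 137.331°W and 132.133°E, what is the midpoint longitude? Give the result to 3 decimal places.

177.401°E

Signed shortest Δλ from -137.331° to +132.133° is -90.536°.
Midpoint longitude = -137.331° + (-90.536°)/2 = -137.331° − 45.268° = -182.599°.
Normalise into (−180°, 180°]: +177.401°.
(The naïve average (-137.331 + +132.133)/2 = -2.599° is on the wrong side of the globe.)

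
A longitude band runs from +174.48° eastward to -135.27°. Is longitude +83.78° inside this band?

Band width going east from +174.48° to -135.27°: ((-135.27 − 174.48) mod 360) = 50.25°.
Offset of +83.78° east of the west edge: ((83.78 − 174.48) mod 360) = 269.30°.
269.30° > 50.25° ⇒ outside.

No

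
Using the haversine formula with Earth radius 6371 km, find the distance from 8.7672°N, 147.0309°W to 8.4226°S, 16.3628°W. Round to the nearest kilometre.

Δλ = -16.3628 − -147.0309 = 130.6681°.
Δφ = -8.4226 − 8.7672 = -17.1898°.
a = sin²(Δφ/2) + cos φ₁ · cos φ₂ · sin²(Δλ/2) = 0.829720.
c = 2·atan2(√a, √(1−a)) = 2.29087 rad → d = 6371·c ≈ 14595.14 km.

14595 km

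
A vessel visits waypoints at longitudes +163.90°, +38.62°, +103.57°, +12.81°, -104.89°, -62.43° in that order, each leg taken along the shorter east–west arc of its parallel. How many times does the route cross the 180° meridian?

Leg 1: +163.90° → +38.62°, shortest Δλ = -125.28° (west) — does not cross 180°.
Leg 2: +38.62° → +103.57°, shortest Δλ = 64.95° (east) — does not cross 180°.
Leg 3: +103.57° → +12.81°, shortest Δλ = -90.76° (west) — does not cross 180°.
Leg 4: +12.81° → -104.89°, shortest Δλ = -117.7° (west) — does not cross 180°.
Leg 5: -104.89° → -62.43°, shortest Δλ = 42.46° (east) — does not cross 180°.
Total crossings: 0.

0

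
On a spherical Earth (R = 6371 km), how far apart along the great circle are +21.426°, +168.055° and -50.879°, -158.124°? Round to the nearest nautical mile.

4695 nmi

Δλ = -158.124 − 168.055 = -326.179°; wrapped into (−180°, 180°]: 33.821°.
Δφ = -50.879 − 21.426 = -72.305°.
a = sin²(Δφ/2) + cos φ₁ · cos φ₂ · sin²(Δλ/2) = 0.397721.
c = 2·atan2(√a, √(1−a)) = 1.36478 rad → d = 6371·c ≈ 8695.04 km ≈ 4694.95 nmi.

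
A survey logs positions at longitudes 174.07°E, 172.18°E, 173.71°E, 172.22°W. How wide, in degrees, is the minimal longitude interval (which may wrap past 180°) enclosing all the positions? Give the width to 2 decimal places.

Sort the longitudes: -172.22°, +172.18°, +173.71°, +174.07°.
Eastward gaps between consecutive values (wrapping around): 344.40°, 1.53°, 0.36°, 13.71°.
Largest gap = 344.40° ⇒ minimal covering band is its complement: 360° − 344.40° = 15.60°.
Band runs from +172.18° eastward to -172.22°, crossing the antimeridian.

15.60°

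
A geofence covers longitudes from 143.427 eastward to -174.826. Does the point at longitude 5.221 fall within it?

Band width going east from +143.427° to -174.826°: ((-174.826 − 143.427) mod 360) = 41.747°.
Offset of +5.221° east of the west edge: ((5.221 − 143.427) mod 360) = 221.794°.
221.794° > 41.747° ⇒ outside.

No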